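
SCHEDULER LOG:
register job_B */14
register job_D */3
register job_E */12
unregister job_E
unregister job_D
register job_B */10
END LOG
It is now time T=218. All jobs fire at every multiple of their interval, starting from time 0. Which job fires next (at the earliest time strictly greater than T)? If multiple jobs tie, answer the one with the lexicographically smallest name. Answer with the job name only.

Op 1: register job_B */14 -> active={job_B:*/14}
Op 2: register job_D */3 -> active={job_B:*/14, job_D:*/3}
Op 3: register job_E */12 -> active={job_B:*/14, job_D:*/3, job_E:*/12}
Op 4: unregister job_E -> active={job_B:*/14, job_D:*/3}
Op 5: unregister job_D -> active={job_B:*/14}
Op 6: register job_B */10 -> active={job_B:*/10}
  job_B: interval 10, next fire after T=218 is 220
Earliest = 220, winner (lex tiebreak) = job_B

Answer: job_B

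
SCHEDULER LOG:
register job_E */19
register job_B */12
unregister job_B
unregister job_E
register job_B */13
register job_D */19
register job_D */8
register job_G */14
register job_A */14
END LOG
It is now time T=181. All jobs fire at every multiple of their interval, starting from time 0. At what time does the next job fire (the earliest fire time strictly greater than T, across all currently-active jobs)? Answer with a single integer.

Op 1: register job_E */19 -> active={job_E:*/19}
Op 2: register job_B */12 -> active={job_B:*/12, job_E:*/19}
Op 3: unregister job_B -> active={job_E:*/19}
Op 4: unregister job_E -> active={}
Op 5: register job_B */13 -> active={job_B:*/13}
Op 6: register job_D */19 -> active={job_B:*/13, job_D:*/19}
Op 7: register job_D */8 -> active={job_B:*/13, job_D:*/8}
Op 8: register job_G */14 -> active={job_B:*/13, job_D:*/8, job_G:*/14}
Op 9: register job_A */14 -> active={job_A:*/14, job_B:*/13, job_D:*/8, job_G:*/14}
  job_A: interval 14, next fire after T=181 is 182
  job_B: interval 13, next fire after T=181 is 182
  job_D: interval 8, next fire after T=181 is 184
  job_G: interval 14, next fire after T=181 is 182
Earliest fire time = 182 (job job_A)

Answer: 182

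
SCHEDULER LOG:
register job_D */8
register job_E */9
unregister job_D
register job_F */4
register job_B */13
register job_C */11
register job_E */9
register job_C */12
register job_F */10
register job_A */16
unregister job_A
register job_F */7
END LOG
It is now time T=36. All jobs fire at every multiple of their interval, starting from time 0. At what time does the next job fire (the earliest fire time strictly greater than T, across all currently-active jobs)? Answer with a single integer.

Op 1: register job_D */8 -> active={job_D:*/8}
Op 2: register job_E */9 -> active={job_D:*/8, job_E:*/9}
Op 3: unregister job_D -> active={job_E:*/9}
Op 4: register job_F */4 -> active={job_E:*/9, job_F:*/4}
Op 5: register job_B */13 -> active={job_B:*/13, job_E:*/9, job_F:*/4}
Op 6: register job_C */11 -> active={job_B:*/13, job_C:*/11, job_E:*/9, job_F:*/4}
Op 7: register job_E */9 -> active={job_B:*/13, job_C:*/11, job_E:*/9, job_F:*/4}
Op 8: register job_C */12 -> active={job_B:*/13, job_C:*/12, job_E:*/9, job_F:*/4}
Op 9: register job_F */10 -> active={job_B:*/13, job_C:*/12, job_E:*/9, job_F:*/10}
Op 10: register job_A */16 -> active={job_A:*/16, job_B:*/13, job_C:*/12, job_E:*/9, job_F:*/10}
Op 11: unregister job_A -> active={job_B:*/13, job_C:*/12, job_E:*/9, job_F:*/10}
Op 12: register job_F */7 -> active={job_B:*/13, job_C:*/12, job_E:*/9, job_F:*/7}
  job_B: interval 13, next fire after T=36 is 39
  job_C: interval 12, next fire after T=36 is 48
  job_E: interval 9, next fire after T=36 is 45
  job_F: interval 7, next fire after T=36 is 42
Earliest fire time = 39 (job job_B)

Answer: 39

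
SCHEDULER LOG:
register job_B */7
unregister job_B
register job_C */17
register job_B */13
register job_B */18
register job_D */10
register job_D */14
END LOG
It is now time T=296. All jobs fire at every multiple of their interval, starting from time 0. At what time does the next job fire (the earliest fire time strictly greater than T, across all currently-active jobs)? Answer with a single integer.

Answer: 306

Derivation:
Op 1: register job_B */7 -> active={job_B:*/7}
Op 2: unregister job_B -> active={}
Op 3: register job_C */17 -> active={job_C:*/17}
Op 4: register job_B */13 -> active={job_B:*/13, job_C:*/17}
Op 5: register job_B */18 -> active={job_B:*/18, job_C:*/17}
Op 6: register job_D */10 -> active={job_B:*/18, job_C:*/17, job_D:*/10}
Op 7: register job_D */14 -> active={job_B:*/18, job_C:*/17, job_D:*/14}
  job_B: interval 18, next fire after T=296 is 306
  job_C: interval 17, next fire after T=296 is 306
  job_D: interval 14, next fire after T=296 is 308
Earliest fire time = 306 (job job_B)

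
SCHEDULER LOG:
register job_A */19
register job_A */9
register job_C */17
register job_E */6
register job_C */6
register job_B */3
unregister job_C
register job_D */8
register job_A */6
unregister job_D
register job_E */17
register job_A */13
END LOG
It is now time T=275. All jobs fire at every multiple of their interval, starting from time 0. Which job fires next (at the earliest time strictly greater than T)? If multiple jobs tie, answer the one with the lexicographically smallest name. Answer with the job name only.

Answer: job_B

Derivation:
Op 1: register job_A */19 -> active={job_A:*/19}
Op 2: register job_A */9 -> active={job_A:*/9}
Op 3: register job_C */17 -> active={job_A:*/9, job_C:*/17}
Op 4: register job_E */6 -> active={job_A:*/9, job_C:*/17, job_E:*/6}
Op 5: register job_C */6 -> active={job_A:*/9, job_C:*/6, job_E:*/6}
Op 6: register job_B */3 -> active={job_A:*/9, job_B:*/3, job_C:*/6, job_E:*/6}
Op 7: unregister job_C -> active={job_A:*/9, job_B:*/3, job_E:*/6}
Op 8: register job_D */8 -> active={job_A:*/9, job_B:*/3, job_D:*/8, job_E:*/6}
Op 9: register job_A */6 -> active={job_A:*/6, job_B:*/3, job_D:*/8, job_E:*/6}
Op 10: unregister job_D -> active={job_A:*/6, job_B:*/3, job_E:*/6}
Op 11: register job_E */17 -> active={job_A:*/6, job_B:*/3, job_E:*/17}
Op 12: register job_A */13 -> active={job_A:*/13, job_B:*/3, job_E:*/17}
  job_A: interval 13, next fire after T=275 is 286
  job_B: interval 3, next fire after T=275 is 276
  job_E: interval 17, next fire after T=275 is 289
Earliest = 276, winner (lex tiebreak) = job_B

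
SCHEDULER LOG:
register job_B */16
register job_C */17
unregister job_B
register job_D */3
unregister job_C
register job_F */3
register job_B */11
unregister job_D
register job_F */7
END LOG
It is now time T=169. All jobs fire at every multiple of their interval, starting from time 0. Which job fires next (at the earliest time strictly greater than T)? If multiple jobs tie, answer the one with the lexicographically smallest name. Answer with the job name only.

Answer: job_F

Derivation:
Op 1: register job_B */16 -> active={job_B:*/16}
Op 2: register job_C */17 -> active={job_B:*/16, job_C:*/17}
Op 3: unregister job_B -> active={job_C:*/17}
Op 4: register job_D */3 -> active={job_C:*/17, job_D:*/3}
Op 5: unregister job_C -> active={job_D:*/3}
Op 6: register job_F */3 -> active={job_D:*/3, job_F:*/3}
Op 7: register job_B */11 -> active={job_B:*/11, job_D:*/3, job_F:*/3}
Op 8: unregister job_D -> active={job_B:*/11, job_F:*/3}
Op 9: register job_F */7 -> active={job_B:*/11, job_F:*/7}
  job_B: interval 11, next fire after T=169 is 176
  job_F: interval 7, next fire after T=169 is 175
Earliest = 175, winner (lex tiebreak) = job_F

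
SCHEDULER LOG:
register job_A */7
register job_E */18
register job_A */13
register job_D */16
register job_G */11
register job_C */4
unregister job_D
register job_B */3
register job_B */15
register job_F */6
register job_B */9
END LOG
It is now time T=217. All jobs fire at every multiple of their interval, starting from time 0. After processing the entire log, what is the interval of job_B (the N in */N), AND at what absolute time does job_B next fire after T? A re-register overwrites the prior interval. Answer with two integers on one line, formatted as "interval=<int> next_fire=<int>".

Answer: interval=9 next_fire=225

Derivation:
Op 1: register job_A */7 -> active={job_A:*/7}
Op 2: register job_E */18 -> active={job_A:*/7, job_E:*/18}
Op 3: register job_A */13 -> active={job_A:*/13, job_E:*/18}
Op 4: register job_D */16 -> active={job_A:*/13, job_D:*/16, job_E:*/18}
Op 5: register job_G */11 -> active={job_A:*/13, job_D:*/16, job_E:*/18, job_G:*/11}
Op 6: register job_C */4 -> active={job_A:*/13, job_C:*/4, job_D:*/16, job_E:*/18, job_G:*/11}
Op 7: unregister job_D -> active={job_A:*/13, job_C:*/4, job_E:*/18, job_G:*/11}
Op 8: register job_B */3 -> active={job_A:*/13, job_B:*/3, job_C:*/4, job_E:*/18, job_G:*/11}
Op 9: register job_B */15 -> active={job_A:*/13, job_B:*/15, job_C:*/4, job_E:*/18, job_G:*/11}
Op 10: register job_F */6 -> active={job_A:*/13, job_B:*/15, job_C:*/4, job_E:*/18, job_F:*/6, job_G:*/11}
Op 11: register job_B */9 -> active={job_A:*/13, job_B:*/9, job_C:*/4, job_E:*/18, job_F:*/6, job_G:*/11}
Final interval of job_B = 9
Next fire of job_B after T=217: (217//9+1)*9 = 225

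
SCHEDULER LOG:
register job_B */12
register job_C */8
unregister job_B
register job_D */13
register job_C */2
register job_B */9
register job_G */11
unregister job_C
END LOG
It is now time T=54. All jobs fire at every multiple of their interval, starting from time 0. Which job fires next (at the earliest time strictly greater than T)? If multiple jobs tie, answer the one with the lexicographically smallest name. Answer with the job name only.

Op 1: register job_B */12 -> active={job_B:*/12}
Op 2: register job_C */8 -> active={job_B:*/12, job_C:*/8}
Op 3: unregister job_B -> active={job_C:*/8}
Op 4: register job_D */13 -> active={job_C:*/8, job_D:*/13}
Op 5: register job_C */2 -> active={job_C:*/2, job_D:*/13}
Op 6: register job_B */9 -> active={job_B:*/9, job_C:*/2, job_D:*/13}
Op 7: register job_G */11 -> active={job_B:*/9, job_C:*/2, job_D:*/13, job_G:*/11}
Op 8: unregister job_C -> active={job_B:*/9, job_D:*/13, job_G:*/11}
  job_B: interval 9, next fire after T=54 is 63
  job_D: interval 13, next fire after T=54 is 65
  job_G: interval 11, next fire after T=54 is 55
Earliest = 55, winner (lex tiebreak) = job_G

Answer: job_G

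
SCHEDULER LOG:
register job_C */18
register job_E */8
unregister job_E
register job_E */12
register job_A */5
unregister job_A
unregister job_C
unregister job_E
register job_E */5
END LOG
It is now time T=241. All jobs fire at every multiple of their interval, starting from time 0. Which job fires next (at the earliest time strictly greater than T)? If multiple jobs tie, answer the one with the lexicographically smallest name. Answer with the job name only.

Answer: job_E

Derivation:
Op 1: register job_C */18 -> active={job_C:*/18}
Op 2: register job_E */8 -> active={job_C:*/18, job_E:*/8}
Op 3: unregister job_E -> active={job_C:*/18}
Op 4: register job_E */12 -> active={job_C:*/18, job_E:*/12}
Op 5: register job_A */5 -> active={job_A:*/5, job_C:*/18, job_E:*/12}
Op 6: unregister job_A -> active={job_C:*/18, job_E:*/12}
Op 7: unregister job_C -> active={job_E:*/12}
Op 8: unregister job_E -> active={}
Op 9: register job_E */5 -> active={job_E:*/5}
  job_E: interval 5, next fire after T=241 is 245
Earliest = 245, winner (lex tiebreak) = job_E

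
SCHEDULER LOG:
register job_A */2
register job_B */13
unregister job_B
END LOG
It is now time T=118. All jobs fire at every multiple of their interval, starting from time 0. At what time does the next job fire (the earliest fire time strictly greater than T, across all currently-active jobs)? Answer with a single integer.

Answer: 120

Derivation:
Op 1: register job_A */2 -> active={job_A:*/2}
Op 2: register job_B */13 -> active={job_A:*/2, job_B:*/13}
Op 3: unregister job_B -> active={job_A:*/2}
  job_A: interval 2, next fire after T=118 is 120
Earliest fire time = 120 (job job_A)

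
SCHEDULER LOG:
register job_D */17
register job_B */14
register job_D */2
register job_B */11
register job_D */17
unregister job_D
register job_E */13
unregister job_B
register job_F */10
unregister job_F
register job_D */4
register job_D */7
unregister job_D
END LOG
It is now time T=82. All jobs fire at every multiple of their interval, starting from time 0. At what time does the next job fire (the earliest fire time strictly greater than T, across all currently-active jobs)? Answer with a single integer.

Op 1: register job_D */17 -> active={job_D:*/17}
Op 2: register job_B */14 -> active={job_B:*/14, job_D:*/17}
Op 3: register job_D */2 -> active={job_B:*/14, job_D:*/2}
Op 4: register job_B */11 -> active={job_B:*/11, job_D:*/2}
Op 5: register job_D */17 -> active={job_B:*/11, job_D:*/17}
Op 6: unregister job_D -> active={job_B:*/11}
Op 7: register job_E */13 -> active={job_B:*/11, job_E:*/13}
Op 8: unregister job_B -> active={job_E:*/13}
Op 9: register job_F */10 -> active={job_E:*/13, job_F:*/10}
Op 10: unregister job_F -> active={job_E:*/13}
Op 11: register job_D */4 -> active={job_D:*/4, job_E:*/13}
Op 12: register job_D */7 -> active={job_D:*/7, job_E:*/13}
Op 13: unregister job_D -> active={job_E:*/13}
  job_E: interval 13, next fire after T=82 is 91
Earliest fire time = 91 (job job_E)

Answer: 91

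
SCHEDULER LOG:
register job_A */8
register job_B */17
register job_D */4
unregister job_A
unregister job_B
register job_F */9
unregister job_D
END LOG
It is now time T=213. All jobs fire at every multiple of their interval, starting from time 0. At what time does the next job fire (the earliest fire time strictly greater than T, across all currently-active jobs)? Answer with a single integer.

Answer: 216

Derivation:
Op 1: register job_A */8 -> active={job_A:*/8}
Op 2: register job_B */17 -> active={job_A:*/8, job_B:*/17}
Op 3: register job_D */4 -> active={job_A:*/8, job_B:*/17, job_D:*/4}
Op 4: unregister job_A -> active={job_B:*/17, job_D:*/4}
Op 5: unregister job_B -> active={job_D:*/4}
Op 6: register job_F */9 -> active={job_D:*/4, job_F:*/9}
Op 7: unregister job_D -> active={job_F:*/9}
  job_F: interval 9, next fire after T=213 is 216
Earliest fire time = 216 (job job_F)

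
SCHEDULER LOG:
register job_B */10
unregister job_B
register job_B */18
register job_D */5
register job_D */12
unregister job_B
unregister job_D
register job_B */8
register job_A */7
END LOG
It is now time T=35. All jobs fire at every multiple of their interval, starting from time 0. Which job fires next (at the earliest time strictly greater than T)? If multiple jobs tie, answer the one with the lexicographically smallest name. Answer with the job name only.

Op 1: register job_B */10 -> active={job_B:*/10}
Op 2: unregister job_B -> active={}
Op 3: register job_B */18 -> active={job_B:*/18}
Op 4: register job_D */5 -> active={job_B:*/18, job_D:*/5}
Op 5: register job_D */12 -> active={job_B:*/18, job_D:*/12}
Op 6: unregister job_B -> active={job_D:*/12}
Op 7: unregister job_D -> active={}
Op 8: register job_B */8 -> active={job_B:*/8}
Op 9: register job_A */7 -> active={job_A:*/7, job_B:*/8}
  job_A: interval 7, next fire after T=35 is 42
  job_B: interval 8, next fire after T=35 is 40
Earliest = 40, winner (lex tiebreak) = job_B

Answer: job_B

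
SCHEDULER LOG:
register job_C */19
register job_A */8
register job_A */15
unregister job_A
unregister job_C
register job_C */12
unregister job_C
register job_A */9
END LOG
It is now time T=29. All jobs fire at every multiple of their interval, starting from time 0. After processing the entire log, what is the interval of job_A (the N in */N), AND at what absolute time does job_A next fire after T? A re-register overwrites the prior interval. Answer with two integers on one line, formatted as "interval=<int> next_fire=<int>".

Op 1: register job_C */19 -> active={job_C:*/19}
Op 2: register job_A */8 -> active={job_A:*/8, job_C:*/19}
Op 3: register job_A */15 -> active={job_A:*/15, job_C:*/19}
Op 4: unregister job_A -> active={job_C:*/19}
Op 5: unregister job_C -> active={}
Op 6: register job_C */12 -> active={job_C:*/12}
Op 7: unregister job_C -> active={}
Op 8: register job_A */9 -> active={job_A:*/9}
Final interval of job_A = 9
Next fire of job_A after T=29: (29//9+1)*9 = 36

Answer: interval=9 next_fire=36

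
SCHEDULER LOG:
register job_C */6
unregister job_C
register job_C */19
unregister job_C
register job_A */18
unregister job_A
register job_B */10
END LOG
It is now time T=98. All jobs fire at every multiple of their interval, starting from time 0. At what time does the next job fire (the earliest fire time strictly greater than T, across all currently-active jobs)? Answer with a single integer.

Op 1: register job_C */6 -> active={job_C:*/6}
Op 2: unregister job_C -> active={}
Op 3: register job_C */19 -> active={job_C:*/19}
Op 4: unregister job_C -> active={}
Op 5: register job_A */18 -> active={job_A:*/18}
Op 6: unregister job_A -> active={}
Op 7: register job_B */10 -> active={job_B:*/10}
  job_B: interval 10, next fire after T=98 is 100
Earliest fire time = 100 (job job_B)

Answer: 100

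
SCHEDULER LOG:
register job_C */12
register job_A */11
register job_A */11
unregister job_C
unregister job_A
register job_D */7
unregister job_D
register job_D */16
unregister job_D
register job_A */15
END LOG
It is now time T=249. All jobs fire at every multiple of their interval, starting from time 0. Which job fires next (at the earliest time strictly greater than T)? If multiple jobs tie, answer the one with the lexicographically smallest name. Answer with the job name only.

Answer: job_A

Derivation:
Op 1: register job_C */12 -> active={job_C:*/12}
Op 2: register job_A */11 -> active={job_A:*/11, job_C:*/12}
Op 3: register job_A */11 -> active={job_A:*/11, job_C:*/12}
Op 4: unregister job_C -> active={job_A:*/11}
Op 5: unregister job_A -> active={}
Op 6: register job_D */7 -> active={job_D:*/7}
Op 7: unregister job_D -> active={}
Op 8: register job_D */16 -> active={job_D:*/16}
Op 9: unregister job_D -> active={}
Op 10: register job_A */15 -> active={job_A:*/15}
  job_A: interval 15, next fire after T=249 is 255
Earliest = 255, winner (lex tiebreak) = job_A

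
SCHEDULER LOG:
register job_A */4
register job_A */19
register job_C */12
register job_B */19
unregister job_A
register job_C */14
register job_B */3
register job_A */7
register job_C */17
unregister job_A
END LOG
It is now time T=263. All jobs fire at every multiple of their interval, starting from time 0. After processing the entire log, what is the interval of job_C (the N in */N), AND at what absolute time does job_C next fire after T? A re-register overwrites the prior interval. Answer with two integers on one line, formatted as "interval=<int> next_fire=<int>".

Answer: interval=17 next_fire=272

Derivation:
Op 1: register job_A */4 -> active={job_A:*/4}
Op 2: register job_A */19 -> active={job_A:*/19}
Op 3: register job_C */12 -> active={job_A:*/19, job_C:*/12}
Op 4: register job_B */19 -> active={job_A:*/19, job_B:*/19, job_C:*/12}
Op 5: unregister job_A -> active={job_B:*/19, job_C:*/12}
Op 6: register job_C */14 -> active={job_B:*/19, job_C:*/14}
Op 7: register job_B */3 -> active={job_B:*/3, job_C:*/14}
Op 8: register job_A */7 -> active={job_A:*/7, job_B:*/3, job_C:*/14}
Op 9: register job_C */17 -> active={job_A:*/7, job_B:*/3, job_C:*/17}
Op 10: unregister job_A -> active={job_B:*/3, job_C:*/17}
Final interval of job_C = 17
Next fire of job_C after T=263: (263//17+1)*17 = 272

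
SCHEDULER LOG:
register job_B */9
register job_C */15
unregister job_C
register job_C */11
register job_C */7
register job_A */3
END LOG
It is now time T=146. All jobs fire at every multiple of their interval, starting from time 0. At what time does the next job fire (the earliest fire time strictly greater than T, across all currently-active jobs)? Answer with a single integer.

Answer: 147

Derivation:
Op 1: register job_B */9 -> active={job_B:*/9}
Op 2: register job_C */15 -> active={job_B:*/9, job_C:*/15}
Op 3: unregister job_C -> active={job_B:*/9}
Op 4: register job_C */11 -> active={job_B:*/9, job_C:*/11}
Op 5: register job_C */7 -> active={job_B:*/9, job_C:*/7}
Op 6: register job_A */3 -> active={job_A:*/3, job_B:*/9, job_C:*/7}
  job_A: interval 3, next fire after T=146 is 147
  job_B: interval 9, next fire after T=146 is 153
  job_C: interval 7, next fire after T=146 is 147
Earliest fire time = 147 (job job_A)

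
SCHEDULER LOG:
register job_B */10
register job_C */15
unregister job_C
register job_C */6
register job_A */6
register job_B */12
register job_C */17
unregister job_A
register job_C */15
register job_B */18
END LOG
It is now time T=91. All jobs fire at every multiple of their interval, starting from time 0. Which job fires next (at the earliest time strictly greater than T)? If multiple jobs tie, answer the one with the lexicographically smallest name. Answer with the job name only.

Answer: job_C

Derivation:
Op 1: register job_B */10 -> active={job_B:*/10}
Op 2: register job_C */15 -> active={job_B:*/10, job_C:*/15}
Op 3: unregister job_C -> active={job_B:*/10}
Op 4: register job_C */6 -> active={job_B:*/10, job_C:*/6}
Op 5: register job_A */6 -> active={job_A:*/6, job_B:*/10, job_C:*/6}
Op 6: register job_B */12 -> active={job_A:*/6, job_B:*/12, job_C:*/6}
Op 7: register job_C */17 -> active={job_A:*/6, job_B:*/12, job_C:*/17}
Op 8: unregister job_A -> active={job_B:*/12, job_C:*/17}
Op 9: register job_C */15 -> active={job_B:*/12, job_C:*/15}
Op 10: register job_B */18 -> active={job_B:*/18, job_C:*/15}
  job_B: interval 18, next fire after T=91 is 108
  job_C: interval 15, next fire after T=91 is 105
Earliest = 105, winner (lex tiebreak) = job_C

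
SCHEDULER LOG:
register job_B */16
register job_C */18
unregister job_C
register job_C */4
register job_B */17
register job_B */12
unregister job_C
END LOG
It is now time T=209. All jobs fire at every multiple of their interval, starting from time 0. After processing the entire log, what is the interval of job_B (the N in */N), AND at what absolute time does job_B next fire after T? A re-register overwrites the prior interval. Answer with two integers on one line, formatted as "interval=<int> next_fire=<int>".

Op 1: register job_B */16 -> active={job_B:*/16}
Op 2: register job_C */18 -> active={job_B:*/16, job_C:*/18}
Op 3: unregister job_C -> active={job_B:*/16}
Op 4: register job_C */4 -> active={job_B:*/16, job_C:*/4}
Op 5: register job_B */17 -> active={job_B:*/17, job_C:*/4}
Op 6: register job_B */12 -> active={job_B:*/12, job_C:*/4}
Op 7: unregister job_C -> active={job_B:*/12}
Final interval of job_B = 12
Next fire of job_B after T=209: (209//12+1)*12 = 216

Answer: interval=12 next_fire=216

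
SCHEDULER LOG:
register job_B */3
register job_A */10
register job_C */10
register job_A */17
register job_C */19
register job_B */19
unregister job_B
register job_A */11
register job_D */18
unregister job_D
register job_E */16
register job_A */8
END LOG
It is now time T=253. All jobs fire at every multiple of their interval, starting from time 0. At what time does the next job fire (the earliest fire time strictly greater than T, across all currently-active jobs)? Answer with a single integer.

Op 1: register job_B */3 -> active={job_B:*/3}
Op 2: register job_A */10 -> active={job_A:*/10, job_B:*/3}
Op 3: register job_C */10 -> active={job_A:*/10, job_B:*/3, job_C:*/10}
Op 4: register job_A */17 -> active={job_A:*/17, job_B:*/3, job_C:*/10}
Op 5: register job_C */19 -> active={job_A:*/17, job_B:*/3, job_C:*/19}
Op 6: register job_B */19 -> active={job_A:*/17, job_B:*/19, job_C:*/19}
Op 7: unregister job_B -> active={job_A:*/17, job_C:*/19}
Op 8: register job_A */11 -> active={job_A:*/11, job_C:*/19}
Op 9: register job_D */18 -> active={job_A:*/11, job_C:*/19, job_D:*/18}
Op 10: unregister job_D -> active={job_A:*/11, job_C:*/19}
Op 11: register job_E */16 -> active={job_A:*/11, job_C:*/19, job_E:*/16}
Op 12: register job_A */8 -> active={job_A:*/8, job_C:*/19, job_E:*/16}
  job_A: interval 8, next fire after T=253 is 256
  job_C: interval 19, next fire after T=253 is 266
  job_E: interval 16, next fire after T=253 is 256
Earliest fire time = 256 (job job_A)

Answer: 256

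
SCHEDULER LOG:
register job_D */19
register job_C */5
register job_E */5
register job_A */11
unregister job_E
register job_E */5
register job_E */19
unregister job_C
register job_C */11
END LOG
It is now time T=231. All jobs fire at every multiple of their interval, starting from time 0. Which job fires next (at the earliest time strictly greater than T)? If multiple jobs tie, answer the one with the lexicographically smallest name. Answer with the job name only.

Op 1: register job_D */19 -> active={job_D:*/19}
Op 2: register job_C */5 -> active={job_C:*/5, job_D:*/19}
Op 3: register job_E */5 -> active={job_C:*/5, job_D:*/19, job_E:*/5}
Op 4: register job_A */11 -> active={job_A:*/11, job_C:*/5, job_D:*/19, job_E:*/5}
Op 5: unregister job_E -> active={job_A:*/11, job_C:*/5, job_D:*/19}
Op 6: register job_E */5 -> active={job_A:*/11, job_C:*/5, job_D:*/19, job_E:*/5}
Op 7: register job_E */19 -> active={job_A:*/11, job_C:*/5, job_D:*/19, job_E:*/19}
Op 8: unregister job_C -> active={job_A:*/11, job_D:*/19, job_E:*/19}
Op 9: register job_C */11 -> active={job_A:*/11, job_C:*/11, job_D:*/19, job_E:*/19}
  job_A: interval 11, next fire after T=231 is 242
  job_C: interval 11, next fire after T=231 is 242
  job_D: interval 19, next fire after T=231 is 247
  job_E: interval 19, next fire after T=231 is 247
Earliest = 242, winner (lex tiebreak) = job_A

Answer: job_A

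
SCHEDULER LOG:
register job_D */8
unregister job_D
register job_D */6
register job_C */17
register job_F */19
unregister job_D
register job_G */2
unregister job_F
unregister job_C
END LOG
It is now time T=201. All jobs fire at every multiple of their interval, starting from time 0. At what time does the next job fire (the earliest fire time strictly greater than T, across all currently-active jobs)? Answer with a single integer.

Answer: 202

Derivation:
Op 1: register job_D */8 -> active={job_D:*/8}
Op 2: unregister job_D -> active={}
Op 3: register job_D */6 -> active={job_D:*/6}
Op 4: register job_C */17 -> active={job_C:*/17, job_D:*/6}
Op 5: register job_F */19 -> active={job_C:*/17, job_D:*/6, job_F:*/19}
Op 6: unregister job_D -> active={job_C:*/17, job_F:*/19}
Op 7: register job_G */2 -> active={job_C:*/17, job_F:*/19, job_G:*/2}
Op 8: unregister job_F -> active={job_C:*/17, job_G:*/2}
Op 9: unregister job_C -> active={job_G:*/2}
  job_G: interval 2, next fire after T=201 is 202
Earliest fire time = 202 (job job_G)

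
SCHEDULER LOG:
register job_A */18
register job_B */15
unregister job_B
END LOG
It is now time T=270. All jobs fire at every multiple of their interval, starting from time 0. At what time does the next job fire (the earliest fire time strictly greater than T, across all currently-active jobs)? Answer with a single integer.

Answer: 288

Derivation:
Op 1: register job_A */18 -> active={job_A:*/18}
Op 2: register job_B */15 -> active={job_A:*/18, job_B:*/15}
Op 3: unregister job_B -> active={job_A:*/18}
  job_A: interval 18, next fire after T=270 is 288
Earliest fire time = 288 (job job_A)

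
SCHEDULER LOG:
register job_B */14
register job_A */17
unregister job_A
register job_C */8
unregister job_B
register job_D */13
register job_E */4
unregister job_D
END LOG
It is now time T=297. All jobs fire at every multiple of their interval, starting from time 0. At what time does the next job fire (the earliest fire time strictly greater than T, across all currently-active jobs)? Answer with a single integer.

Op 1: register job_B */14 -> active={job_B:*/14}
Op 2: register job_A */17 -> active={job_A:*/17, job_B:*/14}
Op 3: unregister job_A -> active={job_B:*/14}
Op 4: register job_C */8 -> active={job_B:*/14, job_C:*/8}
Op 5: unregister job_B -> active={job_C:*/8}
Op 6: register job_D */13 -> active={job_C:*/8, job_D:*/13}
Op 7: register job_E */4 -> active={job_C:*/8, job_D:*/13, job_E:*/4}
Op 8: unregister job_D -> active={job_C:*/8, job_E:*/4}
  job_C: interval 8, next fire after T=297 is 304
  job_E: interval 4, next fire after T=297 is 300
Earliest fire time = 300 (job job_E)

Answer: 300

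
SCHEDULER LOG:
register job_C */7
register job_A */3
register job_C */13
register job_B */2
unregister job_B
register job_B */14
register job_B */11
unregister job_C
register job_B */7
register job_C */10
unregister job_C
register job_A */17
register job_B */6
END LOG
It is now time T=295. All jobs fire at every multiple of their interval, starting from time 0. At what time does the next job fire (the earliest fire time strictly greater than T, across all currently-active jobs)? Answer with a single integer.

Op 1: register job_C */7 -> active={job_C:*/7}
Op 2: register job_A */3 -> active={job_A:*/3, job_C:*/7}
Op 3: register job_C */13 -> active={job_A:*/3, job_C:*/13}
Op 4: register job_B */2 -> active={job_A:*/3, job_B:*/2, job_C:*/13}
Op 5: unregister job_B -> active={job_A:*/3, job_C:*/13}
Op 6: register job_B */14 -> active={job_A:*/3, job_B:*/14, job_C:*/13}
Op 7: register job_B */11 -> active={job_A:*/3, job_B:*/11, job_C:*/13}
Op 8: unregister job_C -> active={job_A:*/3, job_B:*/11}
Op 9: register job_B */7 -> active={job_A:*/3, job_B:*/7}
Op 10: register job_C */10 -> active={job_A:*/3, job_B:*/7, job_C:*/10}
Op 11: unregister job_C -> active={job_A:*/3, job_B:*/7}
Op 12: register job_A */17 -> active={job_A:*/17, job_B:*/7}
Op 13: register job_B */6 -> active={job_A:*/17, job_B:*/6}
  job_A: interval 17, next fire after T=295 is 306
  job_B: interval 6, next fire after T=295 is 300
Earliest fire time = 300 (job job_B)

Answer: 300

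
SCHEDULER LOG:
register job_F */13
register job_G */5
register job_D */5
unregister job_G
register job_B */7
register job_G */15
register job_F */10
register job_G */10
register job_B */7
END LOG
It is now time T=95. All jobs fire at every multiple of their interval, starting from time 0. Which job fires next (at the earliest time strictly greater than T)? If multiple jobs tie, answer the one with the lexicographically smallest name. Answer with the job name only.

Answer: job_B

Derivation:
Op 1: register job_F */13 -> active={job_F:*/13}
Op 2: register job_G */5 -> active={job_F:*/13, job_G:*/5}
Op 3: register job_D */5 -> active={job_D:*/5, job_F:*/13, job_G:*/5}
Op 4: unregister job_G -> active={job_D:*/5, job_F:*/13}
Op 5: register job_B */7 -> active={job_B:*/7, job_D:*/5, job_F:*/13}
Op 6: register job_G */15 -> active={job_B:*/7, job_D:*/5, job_F:*/13, job_G:*/15}
Op 7: register job_F */10 -> active={job_B:*/7, job_D:*/5, job_F:*/10, job_G:*/15}
Op 8: register job_G */10 -> active={job_B:*/7, job_D:*/5, job_F:*/10, job_G:*/10}
Op 9: register job_B */7 -> active={job_B:*/7, job_D:*/5, job_F:*/10, job_G:*/10}
  job_B: interval 7, next fire after T=95 is 98
  job_D: interval 5, next fire after T=95 is 100
  job_F: interval 10, next fire after T=95 is 100
  job_G: interval 10, next fire after T=95 is 100
Earliest = 98, winner (lex tiebreak) = job_B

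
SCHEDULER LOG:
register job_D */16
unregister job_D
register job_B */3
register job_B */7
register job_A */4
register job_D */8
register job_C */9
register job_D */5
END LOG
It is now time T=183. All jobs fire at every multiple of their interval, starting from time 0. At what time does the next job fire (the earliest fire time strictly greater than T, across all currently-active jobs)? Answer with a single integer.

Answer: 184

Derivation:
Op 1: register job_D */16 -> active={job_D:*/16}
Op 2: unregister job_D -> active={}
Op 3: register job_B */3 -> active={job_B:*/3}
Op 4: register job_B */7 -> active={job_B:*/7}
Op 5: register job_A */4 -> active={job_A:*/4, job_B:*/7}
Op 6: register job_D */8 -> active={job_A:*/4, job_B:*/7, job_D:*/8}
Op 7: register job_C */9 -> active={job_A:*/4, job_B:*/7, job_C:*/9, job_D:*/8}
Op 8: register job_D */5 -> active={job_A:*/4, job_B:*/7, job_C:*/9, job_D:*/5}
  job_A: interval 4, next fire after T=183 is 184
  job_B: interval 7, next fire after T=183 is 189
  job_C: interval 9, next fire after T=183 is 189
  job_D: interval 5, next fire after T=183 is 185
Earliest fire time = 184 (job job_A)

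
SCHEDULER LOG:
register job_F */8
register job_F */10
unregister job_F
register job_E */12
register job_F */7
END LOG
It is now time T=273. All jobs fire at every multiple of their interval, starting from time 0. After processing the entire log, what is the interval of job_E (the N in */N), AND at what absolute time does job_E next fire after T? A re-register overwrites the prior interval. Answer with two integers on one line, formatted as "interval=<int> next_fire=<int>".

Answer: interval=12 next_fire=276

Derivation:
Op 1: register job_F */8 -> active={job_F:*/8}
Op 2: register job_F */10 -> active={job_F:*/10}
Op 3: unregister job_F -> active={}
Op 4: register job_E */12 -> active={job_E:*/12}
Op 5: register job_F */7 -> active={job_E:*/12, job_F:*/7}
Final interval of job_E = 12
Next fire of job_E after T=273: (273//12+1)*12 = 276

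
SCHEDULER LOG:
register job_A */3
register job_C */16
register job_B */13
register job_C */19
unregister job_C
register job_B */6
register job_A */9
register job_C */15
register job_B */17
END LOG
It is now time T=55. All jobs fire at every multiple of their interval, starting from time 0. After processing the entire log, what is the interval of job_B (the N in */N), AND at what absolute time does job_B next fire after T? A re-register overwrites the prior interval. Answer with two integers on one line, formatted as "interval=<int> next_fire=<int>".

Answer: interval=17 next_fire=68

Derivation:
Op 1: register job_A */3 -> active={job_A:*/3}
Op 2: register job_C */16 -> active={job_A:*/3, job_C:*/16}
Op 3: register job_B */13 -> active={job_A:*/3, job_B:*/13, job_C:*/16}
Op 4: register job_C */19 -> active={job_A:*/3, job_B:*/13, job_C:*/19}
Op 5: unregister job_C -> active={job_A:*/3, job_B:*/13}
Op 6: register job_B */6 -> active={job_A:*/3, job_B:*/6}
Op 7: register job_A */9 -> active={job_A:*/9, job_B:*/6}
Op 8: register job_C */15 -> active={job_A:*/9, job_B:*/6, job_C:*/15}
Op 9: register job_B */17 -> active={job_A:*/9, job_B:*/17, job_C:*/15}
Final interval of job_B = 17
Next fire of job_B after T=55: (55//17+1)*17 = 68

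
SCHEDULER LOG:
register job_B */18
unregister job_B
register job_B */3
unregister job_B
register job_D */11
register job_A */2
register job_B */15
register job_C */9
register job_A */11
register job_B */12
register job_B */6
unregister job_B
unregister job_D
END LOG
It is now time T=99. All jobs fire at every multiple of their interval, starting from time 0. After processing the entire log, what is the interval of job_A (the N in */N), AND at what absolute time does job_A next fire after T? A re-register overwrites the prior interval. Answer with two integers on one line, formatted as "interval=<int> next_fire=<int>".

Op 1: register job_B */18 -> active={job_B:*/18}
Op 2: unregister job_B -> active={}
Op 3: register job_B */3 -> active={job_B:*/3}
Op 4: unregister job_B -> active={}
Op 5: register job_D */11 -> active={job_D:*/11}
Op 6: register job_A */2 -> active={job_A:*/2, job_D:*/11}
Op 7: register job_B */15 -> active={job_A:*/2, job_B:*/15, job_D:*/11}
Op 8: register job_C */9 -> active={job_A:*/2, job_B:*/15, job_C:*/9, job_D:*/11}
Op 9: register job_A */11 -> active={job_A:*/11, job_B:*/15, job_C:*/9, job_D:*/11}
Op 10: register job_B */12 -> active={job_A:*/11, job_B:*/12, job_C:*/9, job_D:*/11}
Op 11: register job_B */6 -> active={job_A:*/11, job_B:*/6, job_C:*/9, job_D:*/11}
Op 12: unregister job_B -> active={job_A:*/11, job_C:*/9, job_D:*/11}
Op 13: unregister job_D -> active={job_A:*/11, job_C:*/9}
Final interval of job_A = 11
Next fire of job_A after T=99: (99//11+1)*11 = 110

Answer: interval=11 next_fire=110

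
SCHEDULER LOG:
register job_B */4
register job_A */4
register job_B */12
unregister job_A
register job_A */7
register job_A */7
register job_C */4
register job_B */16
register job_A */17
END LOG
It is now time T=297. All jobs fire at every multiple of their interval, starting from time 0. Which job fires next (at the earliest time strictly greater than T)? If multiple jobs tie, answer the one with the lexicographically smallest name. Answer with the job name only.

Answer: job_C

Derivation:
Op 1: register job_B */4 -> active={job_B:*/4}
Op 2: register job_A */4 -> active={job_A:*/4, job_B:*/4}
Op 3: register job_B */12 -> active={job_A:*/4, job_B:*/12}
Op 4: unregister job_A -> active={job_B:*/12}
Op 5: register job_A */7 -> active={job_A:*/7, job_B:*/12}
Op 6: register job_A */7 -> active={job_A:*/7, job_B:*/12}
Op 7: register job_C */4 -> active={job_A:*/7, job_B:*/12, job_C:*/4}
Op 8: register job_B */16 -> active={job_A:*/7, job_B:*/16, job_C:*/4}
Op 9: register job_A */17 -> active={job_A:*/17, job_B:*/16, job_C:*/4}
  job_A: interval 17, next fire after T=297 is 306
  job_B: interval 16, next fire after T=297 is 304
  job_C: interval 4, next fire after T=297 is 300
Earliest = 300, winner (lex tiebreak) = job_C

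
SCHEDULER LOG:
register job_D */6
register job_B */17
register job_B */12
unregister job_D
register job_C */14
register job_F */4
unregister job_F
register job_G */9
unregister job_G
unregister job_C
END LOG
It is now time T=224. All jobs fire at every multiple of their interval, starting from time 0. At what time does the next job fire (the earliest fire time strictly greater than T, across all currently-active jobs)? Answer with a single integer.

Op 1: register job_D */6 -> active={job_D:*/6}
Op 2: register job_B */17 -> active={job_B:*/17, job_D:*/6}
Op 3: register job_B */12 -> active={job_B:*/12, job_D:*/6}
Op 4: unregister job_D -> active={job_B:*/12}
Op 5: register job_C */14 -> active={job_B:*/12, job_C:*/14}
Op 6: register job_F */4 -> active={job_B:*/12, job_C:*/14, job_F:*/4}
Op 7: unregister job_F -> active={job_B:*/12, job_C:*/14}
Op 8: register job_G */9 -> active={job_B:*/12, job_C:*/14, job_G:*/9}
Op 9: unregister job_G -> active={job_B:*/12, job_C:*/14}
Op 10: unregister job_C -> active={job_B:*/12}
  job_B: interval 12, next fire after T=224 is 228
Earliest fire time = 228 (job job_B)

Answer: 228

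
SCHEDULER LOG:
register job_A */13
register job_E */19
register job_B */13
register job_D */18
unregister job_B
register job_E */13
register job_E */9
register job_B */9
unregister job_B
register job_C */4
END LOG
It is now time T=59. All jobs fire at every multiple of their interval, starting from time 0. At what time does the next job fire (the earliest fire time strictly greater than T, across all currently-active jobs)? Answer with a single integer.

Answer: 60

Derivation:
Op 1: register job_A */13 -> active={job_A:*/13}
Op 2: register job_E */19 -> active={job_A:*/13, job_E:*/19}
Op 3: register job_B */13 -> active={job_A:*/13, job_B:*/13, job_E:*/19}
Op 4: register job_D */18 -> active={job_A:*/13, job_B:*/13, job_D:*/18, job_E:*/19}
Op 5: unregister job_B -> active={job_A:*/13, job_D:*/18, job_E:*/19}
Op 6: register job_E */13 -> active={job_A:*/13, job_D:*/18, job_E:*/13}
Op 7: register job_E */9 -> active={job_A:*/13, job_D:*/18, job_E:*/9}
Op 8: register job_B */9 -> active={job_A:*/13, job_B:*/9, job_D:*/18, job_E:*/9}
Op 9: unregister job_B -> active={job_A:*/13, job_D:*/18, job_E:*/9}
Op 10: register job_C */4 -> active={job_A:*/13, job_C:*/4, job_D:*/18, job_E:*/9}
  job_A: interval 13, next fire after T=59 is 65
  job_C: interval 4, next fire after T=59 is 60
  job_D: interval 18, next fire after T=59 is 72
  job_E: interval 9, next fire after T=59 is 63
Earliest fire time = 60 (job job_C)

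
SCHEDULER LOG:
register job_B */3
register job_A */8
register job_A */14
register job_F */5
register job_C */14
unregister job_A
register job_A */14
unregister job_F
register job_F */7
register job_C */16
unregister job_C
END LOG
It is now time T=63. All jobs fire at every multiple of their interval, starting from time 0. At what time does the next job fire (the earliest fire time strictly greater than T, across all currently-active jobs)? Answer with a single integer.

Op 1: register job_B */3 -> active={job_B:*/3}
Op 2: register job_A */8 -> active={job_A:*/8, job_B:*/3}
Op 3: register job_A */14 -> active={job_A:*/14, job_B:*/3}
Op 4: register job_F */5 -> active={job_A:*/14, job_B:*/3, job_F:*/5}
Op 5: register job_C */14 -> active={job_A:*/14, job_B:*/3, job_C:*/14, job_F:*/5}
Op 6: unregister job_A -> active={job_B:*/3, job_C:*/14, job_F:*/5}
Op 7: register job_A */14 -> active={job_A:*/14, job_B:*/3, job_C:*/14, job_F:*/5}
Op 8: unregister job_F -> active={job_A:*/14, job_B:*/3, job_C:*/14}
Op 9: register job_F */7 -> active={job_A:*/14, job_B:*/3, job_C:*/14, job_F:*/7}
Op 10: register job_C */16 -> active={job_A:*/14, job_B:*/3, job_C:*/16, job_F:*/7}
Op 11: unregister job_C -> active={job_A:*/14, job_B:*/3, job_F:*/7}
  job_A: interval 14, next fire after T=63 is 70
  job_B: interval 3, next fire after T=63 is 66
  job_F: interval 7, next fire after T=63 is 70
Earliest fire time = 66 (job job_B)

Answer: 66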